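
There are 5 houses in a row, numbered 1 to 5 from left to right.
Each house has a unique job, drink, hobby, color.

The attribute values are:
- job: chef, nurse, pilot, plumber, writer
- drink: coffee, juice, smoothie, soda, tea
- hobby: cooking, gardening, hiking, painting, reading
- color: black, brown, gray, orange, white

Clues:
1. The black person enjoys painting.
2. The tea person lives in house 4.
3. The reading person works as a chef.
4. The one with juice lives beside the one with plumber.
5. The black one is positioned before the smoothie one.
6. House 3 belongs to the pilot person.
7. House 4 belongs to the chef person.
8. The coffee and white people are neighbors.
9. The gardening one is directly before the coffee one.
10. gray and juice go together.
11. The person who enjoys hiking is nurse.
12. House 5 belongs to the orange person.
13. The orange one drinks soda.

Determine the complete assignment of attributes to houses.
Solution:

House | Job | Drink | Hobby | Color
-----------------------------------
  1   | writer | juice | gardening | gray
  2   | plumber | coffee | painting | black
  3   | pilot | smoothie | cooking | white
  4   | chef | tea | reading | brown
  5   | nurse | soda | hiking | orange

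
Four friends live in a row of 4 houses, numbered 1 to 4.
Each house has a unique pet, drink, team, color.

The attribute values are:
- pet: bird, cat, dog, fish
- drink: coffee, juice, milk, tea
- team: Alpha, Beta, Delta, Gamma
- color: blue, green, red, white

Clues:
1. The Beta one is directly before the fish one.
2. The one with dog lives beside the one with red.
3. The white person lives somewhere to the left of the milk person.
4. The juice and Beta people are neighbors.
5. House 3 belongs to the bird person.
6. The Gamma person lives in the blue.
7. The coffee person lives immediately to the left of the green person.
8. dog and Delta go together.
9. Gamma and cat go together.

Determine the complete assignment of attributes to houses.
Solution:

House | Pet | Drink | Team | Color
----------------------------------
  1   | cat | tea | Gamma | blue
  2   | dog | juice | Delta | white
  3   | bird | coffee | Beta | red
  4   | fish | milk | Alpha | green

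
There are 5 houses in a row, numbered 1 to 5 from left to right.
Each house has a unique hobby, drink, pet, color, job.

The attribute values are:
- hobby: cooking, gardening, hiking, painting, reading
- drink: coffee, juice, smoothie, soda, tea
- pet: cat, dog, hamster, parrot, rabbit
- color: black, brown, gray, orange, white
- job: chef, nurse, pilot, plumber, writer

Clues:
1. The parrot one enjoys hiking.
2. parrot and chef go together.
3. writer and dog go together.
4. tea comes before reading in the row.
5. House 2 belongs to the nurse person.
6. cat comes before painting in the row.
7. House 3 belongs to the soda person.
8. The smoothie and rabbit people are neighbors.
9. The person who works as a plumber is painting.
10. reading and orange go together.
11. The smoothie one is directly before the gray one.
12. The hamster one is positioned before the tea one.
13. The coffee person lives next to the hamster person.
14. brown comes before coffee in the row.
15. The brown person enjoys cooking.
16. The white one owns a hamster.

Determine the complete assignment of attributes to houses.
Solution:

House | Hobby | Drink | Pet | Color | Job
-----------------------------------------
  1   | cooking | smoothie | cat | brown | pilot
  2   | gardening | coffee | rabbit | gray | nurse
  3   | painting | soda | hamster | white | plumber
  4   | hiking | tea | parrot | black | chef
  5   | reading | juice | dog | orange | writer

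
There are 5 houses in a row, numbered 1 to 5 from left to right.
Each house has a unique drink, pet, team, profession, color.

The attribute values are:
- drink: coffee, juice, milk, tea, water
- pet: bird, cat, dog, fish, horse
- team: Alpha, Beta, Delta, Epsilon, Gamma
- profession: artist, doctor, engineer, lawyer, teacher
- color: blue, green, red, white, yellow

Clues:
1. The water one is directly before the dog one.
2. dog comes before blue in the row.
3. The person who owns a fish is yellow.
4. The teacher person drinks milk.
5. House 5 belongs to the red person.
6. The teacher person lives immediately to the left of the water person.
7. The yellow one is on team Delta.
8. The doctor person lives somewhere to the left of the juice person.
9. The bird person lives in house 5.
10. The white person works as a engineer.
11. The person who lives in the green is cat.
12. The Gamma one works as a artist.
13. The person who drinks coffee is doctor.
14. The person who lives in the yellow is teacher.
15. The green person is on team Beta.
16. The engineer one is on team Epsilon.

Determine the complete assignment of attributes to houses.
Solution:

House | Drink | Pet | Team | Profession | Color
-----------------------------------------------
  1   | milk | fish | Delta | teacher | yellow
  2   | water | cat | Beta | lawyer | green
  3   | tea | dog | Epsilon | engineer | white
  4   | coffee | horse | Alpha | doctor | blue
  5   | juice | bird | Gamma | artist | red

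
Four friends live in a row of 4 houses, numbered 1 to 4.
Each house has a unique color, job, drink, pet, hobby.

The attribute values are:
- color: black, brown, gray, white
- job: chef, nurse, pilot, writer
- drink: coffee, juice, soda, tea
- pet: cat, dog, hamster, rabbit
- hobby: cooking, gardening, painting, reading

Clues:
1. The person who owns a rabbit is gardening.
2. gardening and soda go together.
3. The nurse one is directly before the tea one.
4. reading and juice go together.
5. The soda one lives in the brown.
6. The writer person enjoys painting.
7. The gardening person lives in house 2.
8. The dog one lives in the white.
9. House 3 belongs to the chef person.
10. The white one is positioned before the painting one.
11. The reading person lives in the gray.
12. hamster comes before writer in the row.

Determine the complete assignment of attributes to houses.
Solution:

House | Color | Job | Drink | Pet | Hobby
-----------------------------------------
  1   | gray | pilot | juice | hamster | reading
  2   | brown | nurse | soda | rabbit | gardening
  3   | white | chef | tea | dog | cooking
  4   | black | writer | coffee | cat | painting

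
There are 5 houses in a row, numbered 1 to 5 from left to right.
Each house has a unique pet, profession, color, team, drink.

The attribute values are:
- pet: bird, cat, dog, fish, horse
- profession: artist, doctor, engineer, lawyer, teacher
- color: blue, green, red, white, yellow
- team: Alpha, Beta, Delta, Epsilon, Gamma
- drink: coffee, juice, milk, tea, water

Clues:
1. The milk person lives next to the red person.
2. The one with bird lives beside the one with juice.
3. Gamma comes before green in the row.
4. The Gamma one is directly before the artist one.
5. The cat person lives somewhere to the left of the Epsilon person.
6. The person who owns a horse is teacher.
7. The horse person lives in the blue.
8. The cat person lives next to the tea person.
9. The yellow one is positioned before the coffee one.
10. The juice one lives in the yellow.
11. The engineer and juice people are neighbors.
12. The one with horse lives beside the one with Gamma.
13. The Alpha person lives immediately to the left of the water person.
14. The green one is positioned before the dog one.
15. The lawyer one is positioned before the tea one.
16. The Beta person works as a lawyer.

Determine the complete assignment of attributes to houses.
Solution:

House | Pet | Profession | Color | Team | Drink
-----------------------------------------------
  1   | horse | teacher | blue | Alpha | milk
  2   | bird | engineer | red | Gamma | water
  3   | fish | artist | yellow | Delta | juice
  4   | cat | lawyer | green | Beta | coffee
  5   | dog | doctor | white | Epsilon | tea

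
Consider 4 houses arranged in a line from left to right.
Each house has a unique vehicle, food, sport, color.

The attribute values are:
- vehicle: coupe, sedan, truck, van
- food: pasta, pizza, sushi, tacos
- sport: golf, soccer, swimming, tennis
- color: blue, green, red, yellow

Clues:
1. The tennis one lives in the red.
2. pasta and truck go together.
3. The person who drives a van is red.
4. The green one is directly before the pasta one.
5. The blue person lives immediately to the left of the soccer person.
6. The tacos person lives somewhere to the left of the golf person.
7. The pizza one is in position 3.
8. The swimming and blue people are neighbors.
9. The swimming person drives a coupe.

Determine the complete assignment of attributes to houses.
Solution:

House | Vehicle | Food | Sport | Color
--------------------------------------
  1   | coupe | tacos | swimming | green
  2   | truck | pasta | golf | blue
  3   | sedan | pizza | soccer | yellow
  4   | van | sushi | tennis | red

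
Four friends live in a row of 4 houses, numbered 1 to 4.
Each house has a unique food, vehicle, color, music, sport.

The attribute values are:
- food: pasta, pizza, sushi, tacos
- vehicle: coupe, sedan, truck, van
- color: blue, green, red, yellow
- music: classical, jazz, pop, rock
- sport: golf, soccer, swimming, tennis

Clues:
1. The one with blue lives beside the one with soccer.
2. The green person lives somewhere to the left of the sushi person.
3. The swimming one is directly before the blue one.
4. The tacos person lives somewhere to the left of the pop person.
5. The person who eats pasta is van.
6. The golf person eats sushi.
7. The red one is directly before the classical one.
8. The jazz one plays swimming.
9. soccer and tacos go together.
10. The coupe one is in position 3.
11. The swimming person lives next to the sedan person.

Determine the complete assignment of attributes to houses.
Solution:

House | Food | Vehicle | Color | Music | Sport
----------------------------------------------
  1   | pasta | van | red | jazz | swimming
  2   | pizza | sedan | blue | classical | tennis
  3   | tacos | coupe | green | rock | soccer
  4   | sushi | truck | yellow | pop | golf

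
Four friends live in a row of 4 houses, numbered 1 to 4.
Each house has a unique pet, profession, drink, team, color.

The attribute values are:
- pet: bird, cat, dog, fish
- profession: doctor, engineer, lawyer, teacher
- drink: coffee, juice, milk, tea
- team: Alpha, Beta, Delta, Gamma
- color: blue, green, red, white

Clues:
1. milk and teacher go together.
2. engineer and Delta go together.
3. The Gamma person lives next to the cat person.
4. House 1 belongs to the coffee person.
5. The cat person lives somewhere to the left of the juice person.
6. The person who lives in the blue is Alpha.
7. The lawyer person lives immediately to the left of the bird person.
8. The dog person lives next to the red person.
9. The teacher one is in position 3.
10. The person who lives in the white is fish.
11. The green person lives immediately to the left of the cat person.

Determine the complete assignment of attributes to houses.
Solution:

House | Pet | Profession | Drink | Team | Color
-----------------------------------------------
  1   | dog | doctor | coffee | Gamma | green
  2   | cat | lawyer | tea | Beta | red
  3   | bird | teacher | milk | Alpha | blue
  4   | fish | engineer | juice | Delta | white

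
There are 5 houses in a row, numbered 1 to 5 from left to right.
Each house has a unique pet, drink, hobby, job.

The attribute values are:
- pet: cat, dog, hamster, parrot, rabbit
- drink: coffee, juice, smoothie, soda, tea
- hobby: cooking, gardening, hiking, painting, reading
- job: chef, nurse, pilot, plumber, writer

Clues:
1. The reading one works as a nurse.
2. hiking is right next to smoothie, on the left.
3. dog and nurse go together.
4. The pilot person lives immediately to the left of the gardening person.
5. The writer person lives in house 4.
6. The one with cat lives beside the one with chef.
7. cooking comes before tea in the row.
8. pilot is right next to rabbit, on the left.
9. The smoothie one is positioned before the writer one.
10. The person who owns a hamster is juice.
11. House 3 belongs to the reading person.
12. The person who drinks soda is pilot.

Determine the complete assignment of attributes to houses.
Solution:

House | Pet | Drink | Hobby | Job
---------------------------------
  1   | cat | soda | hiking | pilot
  2   | rabbit | smoothie | gardening | chef
  3   | dog | coffee | reading | nurse
  4   | hamster | juice | cooking | writer
  5   | parrot | tea | painting | plumber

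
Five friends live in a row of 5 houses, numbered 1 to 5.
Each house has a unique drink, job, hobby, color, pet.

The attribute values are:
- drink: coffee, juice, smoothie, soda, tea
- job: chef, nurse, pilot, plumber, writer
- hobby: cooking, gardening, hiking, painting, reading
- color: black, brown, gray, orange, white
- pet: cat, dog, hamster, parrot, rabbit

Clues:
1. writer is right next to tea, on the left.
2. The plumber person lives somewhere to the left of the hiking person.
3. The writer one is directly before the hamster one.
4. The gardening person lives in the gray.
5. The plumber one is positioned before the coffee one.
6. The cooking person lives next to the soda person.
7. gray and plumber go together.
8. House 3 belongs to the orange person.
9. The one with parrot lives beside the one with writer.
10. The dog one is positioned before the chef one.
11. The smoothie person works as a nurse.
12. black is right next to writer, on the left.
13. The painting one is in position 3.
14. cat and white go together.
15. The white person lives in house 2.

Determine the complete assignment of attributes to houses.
Solution:

House | Drink | Job | Hobby | Color | Pet
-----------------------------------------
  1   | smoothie | nurse | cooking | black | parrot
  2   | soda | writer | reading | white | cat
  3   | tea | pilot | painting | orange | hamster
  4   | juice | plumber | gardening | gray | dog
  5   | coffee | chef | hiking | brown | rabbit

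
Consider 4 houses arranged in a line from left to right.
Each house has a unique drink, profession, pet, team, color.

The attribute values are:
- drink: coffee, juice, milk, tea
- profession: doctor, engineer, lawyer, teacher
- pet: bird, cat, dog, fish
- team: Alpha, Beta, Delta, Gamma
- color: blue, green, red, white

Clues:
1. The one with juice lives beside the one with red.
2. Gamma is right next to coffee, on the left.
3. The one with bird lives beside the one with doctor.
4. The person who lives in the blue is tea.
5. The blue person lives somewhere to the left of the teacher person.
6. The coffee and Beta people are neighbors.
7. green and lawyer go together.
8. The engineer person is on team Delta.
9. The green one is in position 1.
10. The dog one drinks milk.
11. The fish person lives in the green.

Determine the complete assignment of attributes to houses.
Solution:

House | Drink | Profession | Pet | Team | Color
-----------------------------------------------
  1   | juice | lawyer | fish | Gamma | green
  2   | coffee | engineer | bird | Delta | red
  3   | tea | doctor | cat | Beta | blue
  4   | milk | teacher | dog | Alpha | white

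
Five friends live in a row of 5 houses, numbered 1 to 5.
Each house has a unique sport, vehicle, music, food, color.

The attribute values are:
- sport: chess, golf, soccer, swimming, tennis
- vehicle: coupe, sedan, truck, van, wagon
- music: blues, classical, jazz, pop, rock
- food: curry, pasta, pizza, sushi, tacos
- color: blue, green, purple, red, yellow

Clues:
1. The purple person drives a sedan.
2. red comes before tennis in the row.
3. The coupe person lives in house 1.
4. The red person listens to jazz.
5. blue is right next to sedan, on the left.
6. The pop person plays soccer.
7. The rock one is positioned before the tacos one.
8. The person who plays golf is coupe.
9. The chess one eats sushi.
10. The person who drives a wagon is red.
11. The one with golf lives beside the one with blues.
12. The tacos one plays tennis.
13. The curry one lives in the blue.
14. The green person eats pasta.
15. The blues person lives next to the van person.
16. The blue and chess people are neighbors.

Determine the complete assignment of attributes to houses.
Solution:

House | Sport | Vehicle | Music | Food | Color
----------------------------------------------
  1   | golf | coupe | rock | curry | blue
  2   | chess | sedan | blues | sushi | purple
  3   | soccer | van | pop | pasta | green
  4   | swimming | wagon | jazz | pizza | red
  5   | tennis | truck | classical | tacos | yellow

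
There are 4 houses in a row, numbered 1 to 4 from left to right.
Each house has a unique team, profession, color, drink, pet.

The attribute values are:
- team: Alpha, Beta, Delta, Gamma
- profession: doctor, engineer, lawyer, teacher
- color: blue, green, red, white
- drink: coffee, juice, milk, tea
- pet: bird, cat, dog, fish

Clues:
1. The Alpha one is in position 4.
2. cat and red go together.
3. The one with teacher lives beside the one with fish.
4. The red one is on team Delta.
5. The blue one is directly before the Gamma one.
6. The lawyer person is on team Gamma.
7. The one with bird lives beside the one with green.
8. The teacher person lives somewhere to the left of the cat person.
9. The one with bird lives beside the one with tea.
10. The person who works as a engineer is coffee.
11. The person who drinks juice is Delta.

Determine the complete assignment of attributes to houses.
Solution:

House | Team | Profession | Color | Drink | Pet
-----------------------------------------------
  1   | Beta | teacher | blue | milk | bird
  2   | Gamma | lawyer | green | tea | fish
  3   | Delta | doctor | red | juice | cat
  4   | Alpha | engineer | white | coffee | dog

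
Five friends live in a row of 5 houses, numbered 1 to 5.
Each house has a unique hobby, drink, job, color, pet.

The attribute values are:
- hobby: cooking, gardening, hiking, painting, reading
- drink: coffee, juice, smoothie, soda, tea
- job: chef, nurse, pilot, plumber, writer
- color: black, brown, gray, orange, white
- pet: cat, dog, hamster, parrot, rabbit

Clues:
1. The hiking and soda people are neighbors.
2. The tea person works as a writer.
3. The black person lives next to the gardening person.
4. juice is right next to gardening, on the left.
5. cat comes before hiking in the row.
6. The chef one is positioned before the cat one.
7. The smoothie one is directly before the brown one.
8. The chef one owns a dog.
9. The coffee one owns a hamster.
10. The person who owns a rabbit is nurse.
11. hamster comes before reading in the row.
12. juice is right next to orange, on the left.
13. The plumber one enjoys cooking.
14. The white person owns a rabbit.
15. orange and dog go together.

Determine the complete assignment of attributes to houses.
Solution:

House | Hobby | Drink | Job | Color | Pet
-----------------------------------------
  1   | cooking | juice | plumber | black | parrot
  2   | gardening | smoothie | chef | orange | dog
  3   | painting | tea | writer | brown | cat
  4   | hiking | coffee | pilot | gray | hamster
  5   | reading | soda | nurse | white | rabbit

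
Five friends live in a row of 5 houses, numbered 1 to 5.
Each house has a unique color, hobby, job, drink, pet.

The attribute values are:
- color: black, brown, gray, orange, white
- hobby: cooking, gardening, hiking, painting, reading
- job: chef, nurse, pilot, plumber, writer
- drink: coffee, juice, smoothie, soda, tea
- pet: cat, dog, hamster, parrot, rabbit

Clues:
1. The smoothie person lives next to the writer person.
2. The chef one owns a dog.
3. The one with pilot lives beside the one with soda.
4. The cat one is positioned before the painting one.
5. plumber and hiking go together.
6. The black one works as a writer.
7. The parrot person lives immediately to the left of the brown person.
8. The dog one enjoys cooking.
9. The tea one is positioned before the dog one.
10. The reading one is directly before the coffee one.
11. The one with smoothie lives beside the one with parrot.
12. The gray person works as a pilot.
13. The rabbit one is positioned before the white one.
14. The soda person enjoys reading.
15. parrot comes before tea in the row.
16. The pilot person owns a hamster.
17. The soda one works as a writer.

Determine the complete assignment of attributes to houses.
Solution:

House | Color | Hobby | Job | Drink | Pet
-----------------------------------------
  1   | gray | gardening | pilot | smoothie | hamster
  2   | black | reading | writer | soda | parrot
  3   | brown | hiking | plumber | coffee | cat
  4   | orange | painting | nurse | tea | rabbit
  5   | white | cooking | chef | juice | dog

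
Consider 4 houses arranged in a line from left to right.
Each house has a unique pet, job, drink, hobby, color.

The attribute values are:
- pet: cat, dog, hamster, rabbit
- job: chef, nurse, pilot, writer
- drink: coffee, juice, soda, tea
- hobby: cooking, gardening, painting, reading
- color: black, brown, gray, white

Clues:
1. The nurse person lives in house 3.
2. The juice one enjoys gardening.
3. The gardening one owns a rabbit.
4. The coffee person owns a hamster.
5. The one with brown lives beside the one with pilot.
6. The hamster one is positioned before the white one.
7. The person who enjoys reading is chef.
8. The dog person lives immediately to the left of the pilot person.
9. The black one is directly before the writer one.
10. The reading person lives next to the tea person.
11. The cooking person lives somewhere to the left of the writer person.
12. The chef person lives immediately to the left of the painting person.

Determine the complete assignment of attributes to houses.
Solution:

House | Pet | Job | Drink | Hobby | Color
-----------------------------------------
  1   | dog | chef | soda | reading | brown
  2   | cat | pilot | tea | painting | gray
  3   | hamster | nurse | coffee | cooking | black
  4   | rabbit | writer | juice | gardening | white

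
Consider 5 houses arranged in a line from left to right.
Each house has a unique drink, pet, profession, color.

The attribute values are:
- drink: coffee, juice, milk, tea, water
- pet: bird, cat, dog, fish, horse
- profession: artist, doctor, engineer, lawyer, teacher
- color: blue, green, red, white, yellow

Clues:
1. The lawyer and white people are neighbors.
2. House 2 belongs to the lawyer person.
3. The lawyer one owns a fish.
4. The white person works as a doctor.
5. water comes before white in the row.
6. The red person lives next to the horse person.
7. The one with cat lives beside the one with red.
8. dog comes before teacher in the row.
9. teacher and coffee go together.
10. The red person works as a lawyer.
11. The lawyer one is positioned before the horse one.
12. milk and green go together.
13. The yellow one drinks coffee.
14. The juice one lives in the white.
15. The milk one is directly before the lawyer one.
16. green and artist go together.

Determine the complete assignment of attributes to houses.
Solution:

House | Drink | Pet | Profession | Color
----------------------------------------
  1   | milk | cat | artist | green
  2   | water | fish | lawyer | red
  3   | juice | horse | doctor | white
  4   | tea | dog | engineer | blue
  5   | coffee | bird | teacher | yellow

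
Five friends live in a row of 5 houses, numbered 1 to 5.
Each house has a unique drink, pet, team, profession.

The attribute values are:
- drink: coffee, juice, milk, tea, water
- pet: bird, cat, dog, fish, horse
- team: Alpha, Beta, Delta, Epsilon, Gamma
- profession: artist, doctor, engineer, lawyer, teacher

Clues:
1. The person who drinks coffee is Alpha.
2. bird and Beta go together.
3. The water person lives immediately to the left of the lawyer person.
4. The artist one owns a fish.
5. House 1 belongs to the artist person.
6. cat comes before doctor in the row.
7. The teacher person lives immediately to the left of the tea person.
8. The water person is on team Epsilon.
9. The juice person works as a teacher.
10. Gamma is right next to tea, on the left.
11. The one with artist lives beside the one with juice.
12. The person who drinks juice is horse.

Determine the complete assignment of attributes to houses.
Solution:

House | Drink | Pet | Team | Profession
---------------------------------------
  1   | coffee | fish | Alpha | artist
  2   | juice | horse | Gamma | teacher
  3   | tea | cat | Delta | engineer
  4   | water | dog | Epsilon | doctor
  5   | milk | bird | Beta | lawyer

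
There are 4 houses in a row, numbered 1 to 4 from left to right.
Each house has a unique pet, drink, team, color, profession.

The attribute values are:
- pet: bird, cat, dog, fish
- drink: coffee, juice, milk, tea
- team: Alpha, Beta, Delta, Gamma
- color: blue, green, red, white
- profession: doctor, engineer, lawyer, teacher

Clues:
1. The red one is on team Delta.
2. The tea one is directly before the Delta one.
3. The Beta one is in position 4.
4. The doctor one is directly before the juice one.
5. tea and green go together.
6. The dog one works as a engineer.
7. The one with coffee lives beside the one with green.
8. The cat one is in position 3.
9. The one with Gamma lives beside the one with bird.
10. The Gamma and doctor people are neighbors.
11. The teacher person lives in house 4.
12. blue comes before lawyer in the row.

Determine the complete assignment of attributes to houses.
Solution:

House | Pet | Drink | Team | Color | Profession
-----------------------------------------------
  1   | dog | coffee | Gamma | blue | engineer
  2   | bird | tea | Alpha | green | doctor
  3   | cat | juice | Delta | red | lawyer
  4   | fish | milk | Beta | white | teacher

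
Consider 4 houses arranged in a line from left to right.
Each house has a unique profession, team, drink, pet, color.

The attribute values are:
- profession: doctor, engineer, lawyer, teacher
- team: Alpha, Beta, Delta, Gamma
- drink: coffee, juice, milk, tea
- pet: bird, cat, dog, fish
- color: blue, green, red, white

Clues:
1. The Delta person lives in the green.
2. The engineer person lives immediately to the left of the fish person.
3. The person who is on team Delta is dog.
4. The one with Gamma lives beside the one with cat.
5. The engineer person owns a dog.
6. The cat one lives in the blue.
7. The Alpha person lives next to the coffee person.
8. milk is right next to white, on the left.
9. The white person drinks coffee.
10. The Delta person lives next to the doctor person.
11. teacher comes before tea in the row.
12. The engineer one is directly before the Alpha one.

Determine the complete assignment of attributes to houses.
Solution:

House | Profession | Team | Drink | Pet | Color
-----------------------------------------------
  1   | engineer | Delta | juice | dog | green
  2   | doctor | Alpha | milk | fish | red
  3   | teacher | Gamma | coffee | bird | white
  4   | lawyer | Beta | tea | cat | blue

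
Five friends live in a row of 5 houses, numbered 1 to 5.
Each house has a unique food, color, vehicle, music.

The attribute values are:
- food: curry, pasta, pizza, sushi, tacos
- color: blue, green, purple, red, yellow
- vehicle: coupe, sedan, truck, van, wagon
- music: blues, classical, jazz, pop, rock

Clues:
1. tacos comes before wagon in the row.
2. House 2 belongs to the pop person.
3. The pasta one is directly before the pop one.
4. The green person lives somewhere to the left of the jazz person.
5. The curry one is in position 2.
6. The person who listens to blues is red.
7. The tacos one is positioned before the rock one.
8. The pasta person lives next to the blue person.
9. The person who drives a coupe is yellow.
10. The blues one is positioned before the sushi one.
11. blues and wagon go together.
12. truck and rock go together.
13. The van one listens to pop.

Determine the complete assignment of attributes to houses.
Solution:

House | Food | Color | Vehicle | Music
--------------------------------------
  1   | pasta | green | sedan | classical
  2   | curry | blue | van | pop
  3   | tacos | yellow | coupe | jazz
  4   | pizza | red | wagon | blues
  5   | sushi | purple | truck | rock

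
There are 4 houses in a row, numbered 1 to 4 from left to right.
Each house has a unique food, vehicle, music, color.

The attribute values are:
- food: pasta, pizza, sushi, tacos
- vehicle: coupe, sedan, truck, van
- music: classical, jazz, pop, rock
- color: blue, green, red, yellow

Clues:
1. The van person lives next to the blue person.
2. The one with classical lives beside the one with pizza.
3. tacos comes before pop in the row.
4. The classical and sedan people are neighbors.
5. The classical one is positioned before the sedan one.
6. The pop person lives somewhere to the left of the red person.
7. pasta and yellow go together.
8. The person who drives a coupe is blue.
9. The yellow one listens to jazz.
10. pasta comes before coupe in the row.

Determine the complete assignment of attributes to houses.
Solution:

House | Food | Vehicle | Music | Color
--------------------------------------
  1   | pasta | van | jazz | yellow
  2   | tacos | coupe | classical | blue
  3   | pizza | sedan | pop | green
  4   | sushi | truck | rock | red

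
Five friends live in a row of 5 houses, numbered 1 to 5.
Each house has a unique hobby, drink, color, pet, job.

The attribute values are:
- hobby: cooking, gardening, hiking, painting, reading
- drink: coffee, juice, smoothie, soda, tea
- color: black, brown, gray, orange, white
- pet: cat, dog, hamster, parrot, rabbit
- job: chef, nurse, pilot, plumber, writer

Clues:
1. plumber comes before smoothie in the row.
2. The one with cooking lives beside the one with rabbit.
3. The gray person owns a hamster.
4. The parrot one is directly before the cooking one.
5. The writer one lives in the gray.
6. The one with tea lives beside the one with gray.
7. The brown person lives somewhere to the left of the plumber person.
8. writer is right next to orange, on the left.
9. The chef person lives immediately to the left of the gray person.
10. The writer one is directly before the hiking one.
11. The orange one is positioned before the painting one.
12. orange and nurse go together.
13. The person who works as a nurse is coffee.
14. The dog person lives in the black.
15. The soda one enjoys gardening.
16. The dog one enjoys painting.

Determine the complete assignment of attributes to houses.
Solution:

House | Hobby | Drink | Color | Pet | Job
-----------------------------------------
  1   | reading | tea | brown | parrot | chef
  2   | cooking | juice | gray | hamster | writer
  3   | hiking | coffee | orange | rabbit | nurse
  4   | gardening | soda | white | cat | plumber
  5   | painting | smoothie | black | dog | pilot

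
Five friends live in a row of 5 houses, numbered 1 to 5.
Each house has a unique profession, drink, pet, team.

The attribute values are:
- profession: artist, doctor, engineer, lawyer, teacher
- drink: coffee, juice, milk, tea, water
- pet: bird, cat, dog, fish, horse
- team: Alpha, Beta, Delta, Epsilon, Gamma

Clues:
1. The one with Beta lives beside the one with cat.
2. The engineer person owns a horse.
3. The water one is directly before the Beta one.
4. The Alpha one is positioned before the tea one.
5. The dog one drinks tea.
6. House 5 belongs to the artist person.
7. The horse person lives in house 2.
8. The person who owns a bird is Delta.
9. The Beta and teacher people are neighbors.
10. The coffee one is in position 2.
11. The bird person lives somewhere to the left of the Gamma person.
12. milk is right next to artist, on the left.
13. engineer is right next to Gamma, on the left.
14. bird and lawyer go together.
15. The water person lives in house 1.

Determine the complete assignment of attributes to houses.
Solution:

House | Profession | Drink | Pet | Team
---------------------------------------
  1   | lawyer | water | bird | Delta
  2   | engineer | coffee | horse | Beta
  3   | teacher | juice | cat | Gamma
  4   | doctor | milk | fish | Alpha
  5   | artist | tea | dog | Epsilon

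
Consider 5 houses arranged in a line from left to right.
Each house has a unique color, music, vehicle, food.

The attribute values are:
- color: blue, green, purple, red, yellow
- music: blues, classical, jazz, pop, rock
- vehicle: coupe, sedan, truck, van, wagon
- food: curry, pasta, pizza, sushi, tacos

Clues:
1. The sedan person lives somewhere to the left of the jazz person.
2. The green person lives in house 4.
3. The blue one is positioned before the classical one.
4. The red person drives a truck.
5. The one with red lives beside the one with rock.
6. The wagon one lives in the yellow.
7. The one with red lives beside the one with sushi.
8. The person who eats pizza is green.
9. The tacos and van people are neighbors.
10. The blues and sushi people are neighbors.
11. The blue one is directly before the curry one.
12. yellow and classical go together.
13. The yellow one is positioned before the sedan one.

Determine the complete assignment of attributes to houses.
Solution:

House | Color | Music | Vehicle | Food
--------------------------------------
  1   | red | blues | truck | tacos
  2   | blue | rock | van | sushi
  3   | yellow | classical | wagon | curry
  4   | green | pop | sedan | pizza
  5   | purple | jazz | coupe | pasta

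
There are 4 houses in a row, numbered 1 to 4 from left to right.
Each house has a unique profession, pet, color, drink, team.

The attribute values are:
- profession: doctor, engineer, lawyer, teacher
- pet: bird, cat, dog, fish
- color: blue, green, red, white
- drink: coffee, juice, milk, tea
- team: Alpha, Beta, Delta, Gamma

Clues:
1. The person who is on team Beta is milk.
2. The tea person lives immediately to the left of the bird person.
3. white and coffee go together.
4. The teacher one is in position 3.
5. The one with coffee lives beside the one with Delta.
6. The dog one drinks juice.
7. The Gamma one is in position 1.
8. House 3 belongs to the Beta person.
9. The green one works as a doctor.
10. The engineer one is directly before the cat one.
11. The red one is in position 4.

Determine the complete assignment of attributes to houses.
Solution:

House | Profession | Pet | Color | Drink | Team
-----------------------------------------------
  1   | engineer | fish | white | coffee | Gamma
  2   | doctor | cat | green | tea | Delta
  3   | teacher | bird | blue | milk | Beta
  4   | lawyer | dog | red | juice | Alpha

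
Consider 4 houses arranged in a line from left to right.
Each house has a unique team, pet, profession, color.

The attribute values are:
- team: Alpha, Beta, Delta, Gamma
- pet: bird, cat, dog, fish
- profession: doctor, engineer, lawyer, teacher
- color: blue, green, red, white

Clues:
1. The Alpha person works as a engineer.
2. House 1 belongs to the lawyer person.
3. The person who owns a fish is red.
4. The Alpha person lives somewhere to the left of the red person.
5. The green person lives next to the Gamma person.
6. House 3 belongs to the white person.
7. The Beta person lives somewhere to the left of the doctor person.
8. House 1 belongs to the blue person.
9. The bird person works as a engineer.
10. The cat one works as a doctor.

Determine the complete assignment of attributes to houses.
Solution:

House | Team | Pet | Profession | Color
---------------------------------------
  1   | Beta | dog | lawyer | blue
  2   | Alpha | bird | engineer | green
  3   | Gamma | cat | doctor | white
  4   | Delta | fish | teacher | red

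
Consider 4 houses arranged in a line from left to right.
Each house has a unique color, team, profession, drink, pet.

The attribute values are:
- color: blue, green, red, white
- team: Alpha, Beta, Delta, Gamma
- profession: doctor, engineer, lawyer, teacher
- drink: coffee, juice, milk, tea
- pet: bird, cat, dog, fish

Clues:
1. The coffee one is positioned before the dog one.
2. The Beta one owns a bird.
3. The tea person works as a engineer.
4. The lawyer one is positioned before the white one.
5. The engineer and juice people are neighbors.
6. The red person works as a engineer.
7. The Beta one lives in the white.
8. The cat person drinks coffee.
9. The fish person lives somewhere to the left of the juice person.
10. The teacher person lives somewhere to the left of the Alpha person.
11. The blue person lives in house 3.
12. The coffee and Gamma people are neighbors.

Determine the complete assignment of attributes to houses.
Solution:

House | Color | Team | Profession | Drink | Pet
-----------------------------------------------
  1   | green | Delta | teacher | coffee | cat
  2   | red | Gamma | engineer | tea | fish
  3   | blue | Alpha | lawyer | juice | dog
  4   | white | Beta | doctor | milk | bird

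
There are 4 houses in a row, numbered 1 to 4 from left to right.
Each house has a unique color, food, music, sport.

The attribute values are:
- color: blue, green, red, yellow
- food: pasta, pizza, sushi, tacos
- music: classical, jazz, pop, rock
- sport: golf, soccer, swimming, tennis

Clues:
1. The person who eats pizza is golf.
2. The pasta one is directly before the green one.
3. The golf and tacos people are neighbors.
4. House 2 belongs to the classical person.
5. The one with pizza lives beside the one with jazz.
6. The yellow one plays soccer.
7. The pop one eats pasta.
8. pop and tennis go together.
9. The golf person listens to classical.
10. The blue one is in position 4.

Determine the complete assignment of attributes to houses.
Solution:

House | Color | Food | Music | Sport
------------------------------------
  1   | red | pasta | pop | tennis
  2   | green | pizza | classical | golf
  3   | yellow | tacos | jazz | soccer
  4   | blue | sushi | rock | swimming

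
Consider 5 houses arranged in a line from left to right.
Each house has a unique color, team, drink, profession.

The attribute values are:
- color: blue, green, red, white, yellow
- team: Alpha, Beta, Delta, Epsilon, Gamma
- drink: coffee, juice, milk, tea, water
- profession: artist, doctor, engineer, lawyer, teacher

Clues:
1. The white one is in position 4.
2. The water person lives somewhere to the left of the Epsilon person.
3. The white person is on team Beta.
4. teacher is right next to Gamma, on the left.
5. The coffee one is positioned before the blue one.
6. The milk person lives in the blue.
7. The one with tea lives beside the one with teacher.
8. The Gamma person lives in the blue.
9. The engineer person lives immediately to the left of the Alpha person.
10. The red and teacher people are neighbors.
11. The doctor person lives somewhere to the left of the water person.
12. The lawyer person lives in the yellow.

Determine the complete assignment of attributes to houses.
Solution:

House | Color | Team | Drink | Profession
-----------------------------------------
  1   | red | Delta | tea | engineer
  2   | green | Alpha | coffee | teacher
  3   | blue | Gamma | milk | doctor
  4   | white | Beta | water | artist
  5   | yellow | Epsilon | juice | lawyer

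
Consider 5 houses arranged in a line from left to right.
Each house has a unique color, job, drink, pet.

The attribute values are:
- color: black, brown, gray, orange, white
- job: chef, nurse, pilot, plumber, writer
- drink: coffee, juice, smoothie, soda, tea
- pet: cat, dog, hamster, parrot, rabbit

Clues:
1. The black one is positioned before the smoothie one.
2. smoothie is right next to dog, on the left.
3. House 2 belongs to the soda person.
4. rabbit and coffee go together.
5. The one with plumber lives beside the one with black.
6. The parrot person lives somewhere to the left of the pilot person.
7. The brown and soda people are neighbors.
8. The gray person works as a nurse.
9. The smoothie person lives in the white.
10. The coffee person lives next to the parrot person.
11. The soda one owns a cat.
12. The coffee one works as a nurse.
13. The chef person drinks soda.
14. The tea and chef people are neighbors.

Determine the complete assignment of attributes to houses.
Solution:

House | Color | Job | Drink | Pet
---------------------------------
  1   | brown | plumber | tea | hamster
  2   | black | chef | soda | cat
  3   | gray | nurse | coffee | rabbit
  4   | white | writer | smoothie | parrot
  5   | orange | pilot | juice | dog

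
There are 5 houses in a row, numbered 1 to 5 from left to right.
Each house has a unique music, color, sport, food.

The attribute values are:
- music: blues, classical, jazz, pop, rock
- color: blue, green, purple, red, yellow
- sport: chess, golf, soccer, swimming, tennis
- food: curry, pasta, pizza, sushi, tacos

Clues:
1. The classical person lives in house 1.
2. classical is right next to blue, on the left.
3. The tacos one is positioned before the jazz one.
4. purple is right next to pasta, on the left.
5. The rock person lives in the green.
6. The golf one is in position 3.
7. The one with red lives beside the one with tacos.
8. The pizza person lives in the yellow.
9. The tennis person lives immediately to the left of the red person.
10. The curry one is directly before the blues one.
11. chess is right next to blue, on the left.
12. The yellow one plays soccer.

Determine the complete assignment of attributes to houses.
Solution:

House | Music | Color | Sport | Food
------------------------------------
  1   | classical | purple | chess | curry
  2   | blues | blue | tennis | pasta
  3   | pop | red | golf | sushi
  4   | rock | green | swimming | tacos
  5   | jazz | yellow | soccer | pizza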